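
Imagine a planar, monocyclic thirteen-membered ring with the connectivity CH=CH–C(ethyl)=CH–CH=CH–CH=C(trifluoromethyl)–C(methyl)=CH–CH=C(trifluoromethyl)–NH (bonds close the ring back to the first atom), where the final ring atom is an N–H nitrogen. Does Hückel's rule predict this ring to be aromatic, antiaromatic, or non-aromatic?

Aromatic

The p orbitals form a continuous loop: every atom in a ring double bond is sp² and brings one electron to the p orbital; the pyrrole-type nitrogen donates its lone pair from the p orbital. The ring is fully conjugated.
Adding the contributions, 6 × 2 = 12 from the double-bond units + 2 from the NH atom = 14.
That gives a 4n+2 count (14, n = 3).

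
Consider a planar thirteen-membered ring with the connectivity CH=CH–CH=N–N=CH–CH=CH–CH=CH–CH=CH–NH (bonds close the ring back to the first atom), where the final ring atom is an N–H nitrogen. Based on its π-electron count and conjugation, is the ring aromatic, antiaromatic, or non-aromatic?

Aromatic

Check conjugation: each doubly-bonded ring atom is sp² with one p-orbital electron; each sp² =N– keeps its lone pair in-plane and puts one electron into the π system; the pyrrole-type nitrogen donates its lone pair from the p orbital — every position has a p orbital, so the cyclic π system is continuous.
π-electron count: 6 × 2 = 12 from the double-bond units + 2 from the NH atom = 14.
That gives a 4n+2 count (14, n = 3).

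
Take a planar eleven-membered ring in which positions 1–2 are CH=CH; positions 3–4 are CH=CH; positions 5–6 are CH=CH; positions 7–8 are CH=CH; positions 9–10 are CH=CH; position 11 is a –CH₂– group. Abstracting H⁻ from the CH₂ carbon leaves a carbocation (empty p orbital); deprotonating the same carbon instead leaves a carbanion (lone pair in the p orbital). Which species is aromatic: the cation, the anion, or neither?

The cation

In either ion the ring is fully conjugated: every atom, including the new sp² carbon, supplies a p orbital.
Cation: 5 × 2 + 0 = 10 π electrons → 4(2)+2, aromatic.
Anion: 5 × 2 + 2 = 12 π electrons → 4(3), antiaromatic.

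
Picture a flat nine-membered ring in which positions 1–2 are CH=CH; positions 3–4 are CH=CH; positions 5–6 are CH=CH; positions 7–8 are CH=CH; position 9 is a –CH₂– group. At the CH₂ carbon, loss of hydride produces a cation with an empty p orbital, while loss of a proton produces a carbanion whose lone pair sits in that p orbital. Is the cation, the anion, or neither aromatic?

The anion

Once that carbon is sp², every ring atom has a p orbital and both ions are fully conjugated.
Cation: 4 × 2 + 0 = 8 π electrons → 4(2), antiaromatic.
Anion: 4 × 2 + 2 = 10 π electrons → 4(2)+2, aromatic.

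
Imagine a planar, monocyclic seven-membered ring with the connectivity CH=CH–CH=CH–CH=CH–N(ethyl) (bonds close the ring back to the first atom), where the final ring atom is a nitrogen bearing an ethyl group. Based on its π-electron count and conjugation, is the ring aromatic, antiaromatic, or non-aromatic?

Antiaromatic

All ring atoms are sp² and supply a p orbital to the ring (the double-bond atoms are sp², each contributing one p electron; the pyrrole-type nitrogen donates its lone pair from the p orbital); the conjugation is uninterrupted.
Tallying contributions gives 3 × 2 = 6 from the double-bond units + 2 from the N(ethyl) atom = 8.
8 is a 4n count (n = 2), so the planar conjugated ring is antiaromatic.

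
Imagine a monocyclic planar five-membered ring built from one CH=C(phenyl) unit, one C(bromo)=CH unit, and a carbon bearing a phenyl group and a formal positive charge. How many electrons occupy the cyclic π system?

Check conjugation: every atom in a ring double bond is sp² and brings one electron to the p orbital; the carbocation has an empty p orbital — every position has a p orbital, so the cyclic π system is continuous.
π-electron count: 2 × 2 = 4 from the double-bond units + 0 from the C(phenyl)(+) atom = 4.

4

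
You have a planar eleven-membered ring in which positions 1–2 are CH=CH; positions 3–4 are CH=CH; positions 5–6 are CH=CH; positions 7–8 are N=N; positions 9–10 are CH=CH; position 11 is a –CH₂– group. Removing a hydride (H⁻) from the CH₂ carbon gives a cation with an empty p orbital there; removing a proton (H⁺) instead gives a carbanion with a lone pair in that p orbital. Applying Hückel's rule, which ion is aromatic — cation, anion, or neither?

Both ions have a continuous loop of p orbitals — each ring atom is sp².
Cation: 5 × 2 + 0 = 10 π electrons → 4(2)+2, aromatic.
Anion: 5 × 2 + 2 = 12 π electrons → 4(3), antiaromatic.

The cation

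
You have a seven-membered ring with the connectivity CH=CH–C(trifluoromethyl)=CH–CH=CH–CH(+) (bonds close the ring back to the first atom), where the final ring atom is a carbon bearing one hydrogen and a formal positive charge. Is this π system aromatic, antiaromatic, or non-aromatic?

The p orbitals form a continuous loop: the double-bond atoms are sp², each contributing one p electron; the carbocation has an empty p orbital. The ring is fully conjugated.
Counting π electrons: 3 × 2 = 6 from the double-bond units + 0 from the CH(+) atom = 6.
That gives a 4n+2 count (6, n = 1).

Aromatic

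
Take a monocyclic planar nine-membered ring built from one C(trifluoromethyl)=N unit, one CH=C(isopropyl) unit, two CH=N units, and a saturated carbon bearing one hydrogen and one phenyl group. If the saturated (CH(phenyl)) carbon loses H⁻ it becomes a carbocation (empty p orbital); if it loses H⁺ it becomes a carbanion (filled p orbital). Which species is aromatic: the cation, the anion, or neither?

The anion

In both ions every ring atom is sp² and contributes a p orbital, so both rings are fully conjugated.
Cation: 4 × 2 + 0 = 8 π electrons → 4(2), antiaromatic.
Anion: 4 × 2 + 2 = 10 π electrons → 4(2)+2, aromatic.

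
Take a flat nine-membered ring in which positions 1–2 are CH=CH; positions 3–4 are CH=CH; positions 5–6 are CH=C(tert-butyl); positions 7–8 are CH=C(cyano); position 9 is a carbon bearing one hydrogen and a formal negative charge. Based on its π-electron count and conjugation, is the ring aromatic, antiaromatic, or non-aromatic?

Check conjugation: each doubly-bonded ring atom is sp² with one p-orbital electron; the carbanion's lone pair occupies the p orbital — every position has a p orbital, so the cyclic π system is continuous.
Tallying contributions gives 4 × 2 = 8 from the double-bond units + 2 from the CH(-) atom = 10.
Since 10 = 4·2 + 2, the ring meets the 4n+2 criterion.

Aromatic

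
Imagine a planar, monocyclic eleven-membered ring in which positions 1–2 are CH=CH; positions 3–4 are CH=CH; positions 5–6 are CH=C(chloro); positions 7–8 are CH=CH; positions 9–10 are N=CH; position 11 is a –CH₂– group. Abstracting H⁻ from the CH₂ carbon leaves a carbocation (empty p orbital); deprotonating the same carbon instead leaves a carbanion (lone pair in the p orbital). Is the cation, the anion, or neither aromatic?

Both ions have a continuous loop of p orbitals — each ring atom is sp².
Cation: 5 × 2 + 0 = 10 π electrons → 4(2)+2, aromatic.
Anion: 5 × 2 + 2 = 12 π electrons → 4(3), antiaromatic.

The cation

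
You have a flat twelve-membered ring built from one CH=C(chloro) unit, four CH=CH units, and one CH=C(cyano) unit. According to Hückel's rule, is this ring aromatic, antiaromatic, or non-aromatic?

Antiaromatic

All ring atoms are sp² and supply a p orbital to the ring (every atom in a ring double bond is sp² and brings one electron to the p orbital); the conjugation is uninterrupted.
π-electron count: 6 × 2 = 12 from the 6 double-bond units.
12 = 4(3); a planar, fully conjugated 4n system is antiaromatic.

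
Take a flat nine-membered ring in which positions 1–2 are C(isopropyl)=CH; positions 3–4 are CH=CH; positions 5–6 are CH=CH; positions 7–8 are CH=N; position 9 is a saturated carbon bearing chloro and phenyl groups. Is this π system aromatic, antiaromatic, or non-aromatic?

Non-aromatic

The C(chloro)(phenyl) position has four σ bonds — that saturated carbon is sp³ and has no p orbital in the ring π system — so the cyclic conjugation is interrupted.
Broken conjugation rules out both aromaticity and antiaromaticity.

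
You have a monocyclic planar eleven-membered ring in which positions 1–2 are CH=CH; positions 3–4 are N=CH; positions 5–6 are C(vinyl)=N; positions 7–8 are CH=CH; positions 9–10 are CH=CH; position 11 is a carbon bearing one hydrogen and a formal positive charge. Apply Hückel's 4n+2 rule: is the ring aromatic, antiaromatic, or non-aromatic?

The p orbitals form a continuous loop: the double-bond atoms are sp², each contributing one p electron; the doubly-bonded nitrogens are pyridine-type — their lone pairs lie in the ring plane, leaving one electron in the p orbital; the carbocation has an empty p orbital. The ring is fully conjugated.
π-electron count: 5 × 2 = 10 from the double-bond units + 0 from the CH(+) atom = 10.
10 = 4(2) + 2, which satisfies Hückel's 4n+2 rule.

Aromatic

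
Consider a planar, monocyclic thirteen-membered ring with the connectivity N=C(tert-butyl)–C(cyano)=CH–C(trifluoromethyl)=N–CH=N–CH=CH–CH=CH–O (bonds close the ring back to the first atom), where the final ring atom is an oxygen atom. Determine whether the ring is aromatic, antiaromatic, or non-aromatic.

Aromatic

The p orbitals form a continuous loop: the double-bond atoms are sp², each contributing one p electron; the doubly-bonded nitrogens are pyridine-type — their lone pairs lie in the ring plane, leaving one electron in the p orbital; the oxygen donates one lone pair from its p orbital. The ring is fully conjugated.
Counting π electrons: 6 × 2 = 12 from the double-bond units + 2 from the O atom = 14.
14 = 4(3) + 2, which satisfies Hückel's 4n+2 rule.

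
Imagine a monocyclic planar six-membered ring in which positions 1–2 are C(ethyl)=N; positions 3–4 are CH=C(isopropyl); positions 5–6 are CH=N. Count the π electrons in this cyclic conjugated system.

6

The p orbitals form a continuous loop: every atom in a ring double bond is sp² and brings one electron to the p orbital; the doubly-bonded nitrogens are pyridine-type — their lone pairs lie in the ring plane, leaving one electron in the p orbital. The ring is fully conjugated.
Adding the contributions, 3 × 2 = 6 from the 3 double-bond units.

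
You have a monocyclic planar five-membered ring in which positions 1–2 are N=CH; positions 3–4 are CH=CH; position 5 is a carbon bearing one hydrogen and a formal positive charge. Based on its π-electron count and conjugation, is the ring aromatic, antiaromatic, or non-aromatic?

Antiaromatic

Check conjugation: the double-bond atoms are sp², each contributing one p electron; the doubly-bonded nitrogens are pyridine-type — their lone pairs lie in the ring plane, leaving one electron in the p orbital; the carbocation has an empty p orbital — every position has a p orbital, so the cyclic π system is continuous.
π-electron count: 2 × 2 = 4 from the double-bond units + 0 from the CH(+) atom = 4.
A 4n π count (4, n = 1) in a planar conjugated ring means antiaromatic.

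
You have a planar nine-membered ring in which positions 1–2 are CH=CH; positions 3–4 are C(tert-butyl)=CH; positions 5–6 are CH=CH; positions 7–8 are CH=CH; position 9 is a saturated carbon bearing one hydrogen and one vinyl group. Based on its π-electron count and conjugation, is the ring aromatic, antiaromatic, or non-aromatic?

Non-aromatic

The CH(vinyl) carbon is saturated: that saturated carbon is sp³ and has no p orbital in the ring π system. Conjugation is not continuous around the ring.
Hückel's rule only applies to fully conjugated rings, so this one is simply non-aromatic.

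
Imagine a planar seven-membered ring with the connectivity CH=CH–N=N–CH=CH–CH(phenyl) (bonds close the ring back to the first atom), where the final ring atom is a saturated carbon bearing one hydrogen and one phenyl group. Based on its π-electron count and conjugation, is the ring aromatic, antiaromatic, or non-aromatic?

Because that saturated carbon is sp³ and has no p orbital in the ring π system at the CH(phenyl) position, the π system cannot extend all the way around the ring.
Hückel's rule only applies to fully conjugated rings, so this one is simply non-aromatic.

Non-aromatic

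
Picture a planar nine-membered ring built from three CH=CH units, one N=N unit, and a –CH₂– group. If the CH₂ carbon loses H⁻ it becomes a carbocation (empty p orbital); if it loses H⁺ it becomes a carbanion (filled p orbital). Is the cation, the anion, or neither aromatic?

The anion

Both ions have a continuous loop of p orbitals — each ring atom is sp².
Cation: 4 × 2 + 0 = 8 π electrons → 4(2), antiaromatic.
Anion: 4 × 2 + 2 = 10 π electrons → 4(2)+2, aromatic.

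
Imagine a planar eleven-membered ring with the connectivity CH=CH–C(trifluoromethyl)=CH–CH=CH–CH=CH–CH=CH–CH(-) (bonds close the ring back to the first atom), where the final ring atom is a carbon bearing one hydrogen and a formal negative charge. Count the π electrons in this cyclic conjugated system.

12

Check conjugation: every atom in a ring double bond is sp² and brings one electron to the p orbital; the carbanion's lone pair occupies the p orbital — every position has a p orbital, so the cyclic π system is continuous.
Tallying contributions gives 5 × 2 = 10 from the double-bond units + 2 from the CH(-) atom = 12.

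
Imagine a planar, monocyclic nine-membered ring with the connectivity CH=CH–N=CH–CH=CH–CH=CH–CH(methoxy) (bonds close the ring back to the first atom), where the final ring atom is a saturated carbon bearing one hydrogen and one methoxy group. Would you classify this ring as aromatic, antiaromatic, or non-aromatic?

Because that saturated carbon is sp³ and has no p orbital in the ring π system at the CH(methoxy) position, the π system cannot extend all the way around the ring.
Hückel's rule only applies to fully conjugated rings, so this one is simply non-aromatic.

Non-aromatic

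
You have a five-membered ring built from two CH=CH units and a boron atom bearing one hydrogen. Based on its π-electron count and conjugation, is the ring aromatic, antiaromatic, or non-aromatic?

Antiaromatic

The p orbitals form a continuous loop: each doubly-bonded ring atom is sp² with one p-orbital electron; the boron has an empty p orbital. The ring is fully conjugated.
Adding the contributions, 2 × 2 = 4 from the double-bond units + 0 from the BH atom = 4.
With 4 = 4·1 π electrons, Hückel's rule classifies the planar ring as antiaromatic.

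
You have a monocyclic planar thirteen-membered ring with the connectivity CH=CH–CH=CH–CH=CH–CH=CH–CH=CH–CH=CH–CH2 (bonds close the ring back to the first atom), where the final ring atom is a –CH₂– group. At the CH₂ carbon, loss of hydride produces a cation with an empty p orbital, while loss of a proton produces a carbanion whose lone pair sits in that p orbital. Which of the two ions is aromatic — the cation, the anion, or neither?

The anion

In both ions every ring atom is sp² and contributes a p orbital, so both rings are fully conjugated.
Cation: 6 × 2 + 0 = 12 π electrons → 4(3), antiaromatic.
Anion: 6 × 2 + 2 = 14 π electrons → 4(3)+2, aromatic.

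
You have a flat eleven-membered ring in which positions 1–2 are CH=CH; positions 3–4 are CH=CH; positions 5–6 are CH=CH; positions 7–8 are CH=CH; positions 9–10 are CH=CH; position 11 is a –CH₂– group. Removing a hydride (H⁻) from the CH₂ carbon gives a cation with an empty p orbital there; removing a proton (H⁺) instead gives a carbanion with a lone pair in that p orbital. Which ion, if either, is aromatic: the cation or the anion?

In either ion the ring is fully conjugated: every atom, including the new sp² carbon, supplies a p orbital.
Cation: 5 × 2 + 0 = 10 π electrons → 4(2)+2, aromatic.
Anion: 5 × 2 + 2 = 12 π electrons → 4(3), antiaromatic.

The cation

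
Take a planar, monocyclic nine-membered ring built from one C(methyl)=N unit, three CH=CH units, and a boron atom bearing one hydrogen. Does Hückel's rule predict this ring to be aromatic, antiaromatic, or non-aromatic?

Every ring atom contributes a p orbital perpendicular to the ring (every atom in a ring double bond is sp² and brings one electron to the p orbital; each =N– nitrogen is pyridine-type (lone pair in the sp² plane, one electron in the p orbital); the boron has an empty p orbital), so the π system is cyclic and fully conjugated.
π-electron count: 4 × 2 = 8 from the double-bond units + 0 from the BH atom = 8.
With 8 = 4·2 π electrons, Hückel's rule classifies the planar ring as antiaromatic.

Antiaromatic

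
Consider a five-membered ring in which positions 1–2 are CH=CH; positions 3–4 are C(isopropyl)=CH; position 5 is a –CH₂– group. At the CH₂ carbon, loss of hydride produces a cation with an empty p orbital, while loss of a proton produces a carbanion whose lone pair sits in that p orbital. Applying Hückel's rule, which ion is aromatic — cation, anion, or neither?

The anion

In either ion the ring is fully conjugated: every atom, including the new sp² carbon, supplies a p orbital.
Cation: 2 × 2 + 0 = 4 π electrons → 4(1), antiaromatic.
Anion: 2 × 2 + 2 = 6 π electrons → 4(1)+2, aromatic.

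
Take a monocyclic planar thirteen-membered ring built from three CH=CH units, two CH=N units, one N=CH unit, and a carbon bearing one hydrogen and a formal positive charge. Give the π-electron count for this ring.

12

The p orbitals form a continuous loop: each doubly-bonded ring atom is sp² with one p-orbital electron; each sp² =N– keeps its lone pair in-plane and puts one electron into the π system; the carbocation has an empty p orbital. The ring is fully conjugated.
π-electron count: 6 × 2 = 12 from the double-bond units + 0 from the CH(+) atom = 12.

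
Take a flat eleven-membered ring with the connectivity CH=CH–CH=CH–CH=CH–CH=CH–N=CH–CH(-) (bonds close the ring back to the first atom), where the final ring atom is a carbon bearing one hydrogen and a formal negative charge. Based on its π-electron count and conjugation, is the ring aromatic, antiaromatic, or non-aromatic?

Antiaromatic

All ring atoms are sp² and supply a p orbital to the ring (every atom in a ring double bond is sp² and brings one electron to the p orbital; the doubly-bonded nitrogens are pyridine-type — their lone pairs lie in the ring plane, leaving one electron in the p orbital; the carbanion's lone pair occupies the p orbital); the conjugation is uninterrupted.
Adding the contributions, 5 × 2 = 10 from the double-bond units + 2 from the CH(-) atom = 12.
With 12 = 4·3 π electrons, Hückel's rule classifies the planar ring as antiaromatic.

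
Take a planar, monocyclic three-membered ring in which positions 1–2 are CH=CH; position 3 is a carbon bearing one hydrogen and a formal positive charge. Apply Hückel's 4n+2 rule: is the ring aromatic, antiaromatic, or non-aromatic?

All ring atoms are sp² and supply a p orbital to the ring (the double-bond atoms are sp², each contributing one p electron; the carbocation has an empty p orbital); the conjugation is uninterrupted.
π-electron count: 1 × 2 = 2 from the double-bond unit + 0 from the CH(+) atom = 2.
That gives a 4n+2 count (2, n = 0).
(The species described is the cyclopropenyl cation.)

Aromatic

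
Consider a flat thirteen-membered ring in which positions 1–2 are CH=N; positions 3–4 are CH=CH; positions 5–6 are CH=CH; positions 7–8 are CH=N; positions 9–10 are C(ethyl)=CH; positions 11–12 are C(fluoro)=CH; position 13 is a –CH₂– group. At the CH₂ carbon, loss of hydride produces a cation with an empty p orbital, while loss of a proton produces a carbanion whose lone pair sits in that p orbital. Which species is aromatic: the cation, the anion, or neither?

The anion

Once that carbon is sp², every ring atom has a p orbital and both ions are fully conjugated.
Cation: 6 × 2 + 0 = 12 π electrons → 4(3), antiaromatic.
Anion: 6 × 2 + 2 = 14 π electrons → 4(3)+2, aromatic.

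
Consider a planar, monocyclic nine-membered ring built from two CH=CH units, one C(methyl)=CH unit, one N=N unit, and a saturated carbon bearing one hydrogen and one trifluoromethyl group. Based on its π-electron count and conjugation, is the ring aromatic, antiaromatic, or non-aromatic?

Non-aromatic

At the CH(trifluoromethyl) position, that saturated carbon is sp³ and has no p orbital in the ring π system; the ring's p-orbital overlap is broken there.
Broken conjugation rules out both aromaticity and antiaromaticity.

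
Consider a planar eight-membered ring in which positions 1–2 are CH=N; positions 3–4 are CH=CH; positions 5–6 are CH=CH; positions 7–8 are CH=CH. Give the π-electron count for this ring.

8

All ring atoms are sp² and supply a p orbital to the ring (every atom in a ring double bond is sp² and brings one electron to the p orbital; each =N– nitrogen is pyridine-type (lone pair in the sp² plane, one electron in the p orbital)); the conjugation is uninterrupted.
Tallying contributions gives 4 × 2 = 8 from the 4 double-bond units.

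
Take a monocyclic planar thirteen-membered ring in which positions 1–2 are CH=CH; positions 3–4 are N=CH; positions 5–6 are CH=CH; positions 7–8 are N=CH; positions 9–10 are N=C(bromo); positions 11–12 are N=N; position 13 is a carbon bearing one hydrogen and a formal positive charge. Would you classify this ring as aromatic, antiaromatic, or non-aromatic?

Every ring atom contributes a p orbital perpendicular to the ring (the double-bond atoms are sp², each contributing one p electron; each =N– nitrogen is pyridine-type (lone pair in the sp² plane, one electron in the p orbital); the carbocation has an empty p orbital), so the π system is cyclic and fully conjugated.
Adding the contributions, 6 × 2 = 12 from the double-bond units + 0 from the CH(+) atom = 12.
With 12 = 4·3 π electrons, Hückel's rule classifies the planar ring as antiaromatic.

Antiaromatic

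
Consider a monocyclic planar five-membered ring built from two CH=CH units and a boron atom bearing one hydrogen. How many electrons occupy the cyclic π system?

Check conjugation: every atom in a ring double bond is sp² and brings one electron to the p orbital; the boron has an empty p orbital — every position has a p orbital, so the cyclic π system is continuous.
Tallying contributions gives 2 × 2 = 4 from the double-bond units + 0 from the BH atom = 4.

4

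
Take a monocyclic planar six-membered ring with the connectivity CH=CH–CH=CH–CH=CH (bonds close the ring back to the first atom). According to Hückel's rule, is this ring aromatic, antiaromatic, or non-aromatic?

Aromatic

All ring atoms are sp² and supply a p orbital to the ring (each doubly-bonded ring atom is sp² with one p-orbital electron); the conjugation is uninterrupted.
π-electron count: 3 × 2 = 6 from the 3 double-bond units.
With 6 π electrons (n = 1), the Hückel 4n+2 condition holds.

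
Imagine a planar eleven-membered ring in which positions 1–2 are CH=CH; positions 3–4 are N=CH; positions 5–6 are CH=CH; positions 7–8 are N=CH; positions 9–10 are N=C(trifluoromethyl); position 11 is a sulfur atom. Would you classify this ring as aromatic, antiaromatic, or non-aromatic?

Every ring atom contributes a p orbital perpendicular to the ring (the double-bond atoms are sp², each contributing one p electron; each =N– nitrogen is pyridine-type (lone pair in the sp² plane, one electron in the p orbital); the sulfur donates one lone pair from its p orbital), so the π system is cyclic and fully conjugated.
Counting π electrons: 5 × 2 = 10 from the double-bond units + 2 from the S atom = 12.
12 is a 4n count (n = 3), so the planar conjugated ring is antiaromatic.

Antiaromatic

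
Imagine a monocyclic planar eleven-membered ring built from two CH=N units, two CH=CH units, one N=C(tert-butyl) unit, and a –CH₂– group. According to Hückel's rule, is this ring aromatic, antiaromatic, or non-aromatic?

The CH2 carbon is saturated: the tetrahedral CH₂ carbon is sp³ and has no p orbital in the ring π system. Conjugation is not continuous around the ring.
Broken conjugation rules out both aromaticity and antiaromaticity.

Non-aromatic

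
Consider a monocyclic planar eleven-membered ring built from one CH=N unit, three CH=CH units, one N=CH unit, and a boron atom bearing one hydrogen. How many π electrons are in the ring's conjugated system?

The p orbitals form a continuous loop: the double-bond atoms are sp², each contributing one p electron; the doubly-bonded nitrogens are pyridine-type — their lone pairs lie in the ring plane, leaving one electron in the p orbital; the boron has an empty p orbital. The ring is fully conjugated.
Counting π electrons: 5 × 2 = 10 from the double-bond units + 0 from the BH atom = 10.

10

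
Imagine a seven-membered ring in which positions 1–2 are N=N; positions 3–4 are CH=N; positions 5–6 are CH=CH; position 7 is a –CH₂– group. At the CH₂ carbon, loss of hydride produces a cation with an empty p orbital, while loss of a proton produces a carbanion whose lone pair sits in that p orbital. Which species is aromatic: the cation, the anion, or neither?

The cation

Both ions have a continuous loop of p orbitals — each ring atom is sp².
Cation: 3 × 2 + 0 = 6 π electrons → 4(1)+2, aromatic.
Anion: 3 × 2 + 2 = 8 π electrons → 4(2), antiaromatic.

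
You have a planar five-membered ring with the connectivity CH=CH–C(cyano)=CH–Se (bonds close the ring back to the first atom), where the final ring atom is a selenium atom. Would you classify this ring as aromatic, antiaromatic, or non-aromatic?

Aromatic

All ring atoms are sp² and supply a p orbital to the ring (every atom in a ring double bond is sp² and brings one electron to the p orbital; the selenium donates one lone pair from its p orbital); the conjugation is uninterrupted.
Adding the contributions, 2 × 2 = 4 from the double-bond units + 2 from the Se atom = 6.
With 6 π electrons (n = 1), the Hückel 4n+2 condition holds.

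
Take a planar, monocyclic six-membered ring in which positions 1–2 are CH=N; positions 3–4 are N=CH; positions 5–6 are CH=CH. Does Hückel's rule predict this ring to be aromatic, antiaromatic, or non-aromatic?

Aromatic

Check conjugation: each doubly-bonded ring atom is sp² with one p-orbital electron; each sp² =N– keeps its lone pair in-plane and puts one electron into the π system — every position has a p orbital, so the cyclic π system is continuous.
Tallying contributions gives 3 × 2 = 6 from the 3 double-bond units.
That gives a 4n+2 count (6, n = 1).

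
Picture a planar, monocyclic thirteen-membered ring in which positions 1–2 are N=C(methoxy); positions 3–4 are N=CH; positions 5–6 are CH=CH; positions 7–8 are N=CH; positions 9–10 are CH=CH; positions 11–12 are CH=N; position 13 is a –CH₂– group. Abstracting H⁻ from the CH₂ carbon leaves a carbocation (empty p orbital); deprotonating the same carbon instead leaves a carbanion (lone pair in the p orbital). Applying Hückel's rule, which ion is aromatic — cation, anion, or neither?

Both ions have a continuous loop of p orbitals — each ring atom is sp².
Cation: 6 × 2 + 0 = 12 π electrons → 4(3), antiaromatic.
Anion: 6 × 2 + 2 = 14 π electrons → 4(3)+2, aromatic.

The anion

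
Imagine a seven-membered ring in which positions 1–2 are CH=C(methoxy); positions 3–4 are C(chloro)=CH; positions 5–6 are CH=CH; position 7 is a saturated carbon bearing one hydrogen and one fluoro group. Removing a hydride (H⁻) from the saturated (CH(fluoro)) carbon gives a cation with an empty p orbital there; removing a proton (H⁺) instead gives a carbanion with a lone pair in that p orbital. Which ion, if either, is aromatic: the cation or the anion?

The cation

In both ions every ring atom is sp² and contributes a p orbital, so both rings are fully conjugated.
Cation: 3 × 2 + 0 = 6 π electrons → 4(1)+2, aromatic.
Anion: 3 × 2 + 2 = 8 π electrons → 4(2), antiaromatic.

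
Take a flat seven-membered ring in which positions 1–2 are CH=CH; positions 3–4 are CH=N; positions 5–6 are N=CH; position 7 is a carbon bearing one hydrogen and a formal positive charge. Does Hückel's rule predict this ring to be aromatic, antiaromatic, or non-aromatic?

Aromatic

The p orbitals form a continuous loop: every atom in a ring double bond is sp² and brings one electron to the p orbital; each sp² =N– keeps its lone pair in-plane and puts one electron into the π system; the carbocation has an empty p orbital. The ring is fully conjugated.
Tallying contributions gives 3 × 2 = 6 from the double-bond units + 0 from the CH(+) atom = 6.
Since 6 = 4·1 + 2, the ring meets the 4n+2 criterion.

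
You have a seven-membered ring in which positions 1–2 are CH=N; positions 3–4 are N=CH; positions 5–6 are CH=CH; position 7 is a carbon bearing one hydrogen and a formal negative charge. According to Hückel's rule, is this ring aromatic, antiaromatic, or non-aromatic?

Antiaromatic

All ring atoms are sp² and supply a p orbital to the ring (every atom in a ring double bond is sp² and brings one electron to the p orbital; each =N– nitrogen is pyridine-type (lone pair in the sp² plane, one electron in the p orbital); the carbanion's lone pair occupies the p orbital); the conjugation is uninterrupted.
Counting π electrons: 3 × 2 = 6 from the double-bond units + 2 from the CH(-) atom = 8.
8 = 4(2); a planar, fully conjugated 4n system is antiaromatic.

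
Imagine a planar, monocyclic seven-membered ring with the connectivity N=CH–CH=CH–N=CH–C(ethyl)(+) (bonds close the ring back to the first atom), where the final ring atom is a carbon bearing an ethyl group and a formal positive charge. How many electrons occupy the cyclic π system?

6

Every ring atom contributes a p orbital perpendicular to the ring (every atom in a ring double bond is sp² and brings one electron to the p orbital; the doubly-bonded nitrogens are pyridine-type — their lone pairs lie in the ring plane, leaving one electron in the p orbital; the carbocation has an empty p orbital), so the π system is cyclic and fully conjugated.
Counting π electrons: 3 × 2 = 6 from the double-bond units + 0 from the C(ethyl)(+) atom = 6.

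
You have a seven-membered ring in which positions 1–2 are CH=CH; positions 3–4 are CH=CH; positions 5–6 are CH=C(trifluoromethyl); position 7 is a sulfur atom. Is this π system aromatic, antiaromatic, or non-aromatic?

Antiaromatic

Check conjugation: the double-bond atoms are sp², each contributing one p electron; the sulfur donates one lone pair from its p orbital — every position has a p orbital, so the cyclic π system is continuous.
Counting π electrons: 3 × 2 = 6 from the double-bond units + 2 from the S atom = 8.
8 = 4(2); a planar, fully conjugated 4n system is antiaromatic.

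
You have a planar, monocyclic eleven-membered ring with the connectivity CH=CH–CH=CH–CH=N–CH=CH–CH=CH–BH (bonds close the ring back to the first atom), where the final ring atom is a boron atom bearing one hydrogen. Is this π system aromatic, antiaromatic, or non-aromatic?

All ring atoms are sp² and supply a p orbital to the ring (every atom in a ring double bond is sp² and brings one electron to the p orbital; the doubly-bonded nitrogens are pyridine-type — their lone pairs lie in the ring plane, leaving one electron in the p orbital; the boron has an empty p orbital); the conjugation is uninterrupted.
Adding the contributions, 5 × 2 = 10 from the double-bond units + 0 from the BH atom = 10.
Since 10 = 4·2 + 2, the ring meets the 4n+2 criterion.

Aromatic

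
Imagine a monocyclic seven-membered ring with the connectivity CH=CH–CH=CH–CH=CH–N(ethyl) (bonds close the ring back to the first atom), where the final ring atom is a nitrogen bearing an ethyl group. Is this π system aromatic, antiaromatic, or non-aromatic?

Check conjugation: every atom in a ring double bond is sp² and brings one electron to the p orbital; the pyrrole-type nitrogen donates its lone pair from the p orbital — every position has a p orbital, so the cyclic π system is continuous.
Tallying contributions gives 3 × 2 = 6 from the double-bond units + 2 from the N(ethyl) atom = 8.
8 is a 4n count (n = 2), so the planar conjugated ring is antiaromatic.

Antiaromatic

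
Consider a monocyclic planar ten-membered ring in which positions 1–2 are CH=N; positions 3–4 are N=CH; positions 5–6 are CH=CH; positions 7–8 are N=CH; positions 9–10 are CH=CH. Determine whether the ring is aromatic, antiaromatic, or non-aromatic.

The p orbitals form a continuous loop: every atom in a ring double bond is sp² and brings one electron to the p orbital; each sp² =N– keeps its lone pair in-plane and puts one electron into the π system. The ring is fully conjugated.
Tallying contributions gives 5 × 2 = 10 from the 5 double-bond units.
Since 10 = 4·2 + 2, the ring meets the 4n+2 criterion.

Aromatic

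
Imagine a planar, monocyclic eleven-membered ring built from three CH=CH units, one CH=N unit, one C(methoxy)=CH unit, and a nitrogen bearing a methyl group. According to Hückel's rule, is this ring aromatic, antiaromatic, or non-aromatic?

Antiaromatic

The p orbitals form a continuous loop: each doubly-bonded ring atom is sp² with one p-orbital electron; each =N– nitrogen is pyridine-type (lone pair in the sp² plane, one electron in the p orbital); the pyrrole-type nitrogen donates its lone pair from the p orbital. The ring is fully conjugated.
Tallying contributions gives 5 × 2 = 10 from the double-bond units + 2 from the N(methyl) atom = 12.
12 = 4(3); a planar, fully conjugated 4n system is antiaromatic.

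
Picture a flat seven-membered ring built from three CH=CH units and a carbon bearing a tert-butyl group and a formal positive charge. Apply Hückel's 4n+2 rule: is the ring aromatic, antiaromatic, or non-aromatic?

Check conjugation: each doubly-bonded ring atom is sp² with one p-orbital electron; the carbocation has an empty p orbital — every position has a p orbital, so the cyclic π system is continuous.
Adding the contributions, 3 × 2 = 6 from the double-bond units + 0 from the C(tert-butyl)(+) atom = 6.
6 = 4(1) + 2, which satisfies Hückel's 4n+2 rule.

Aromatic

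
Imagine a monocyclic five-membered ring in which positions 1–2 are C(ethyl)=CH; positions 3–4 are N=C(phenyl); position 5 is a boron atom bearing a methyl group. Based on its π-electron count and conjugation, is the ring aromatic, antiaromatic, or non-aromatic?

Antiaromatic

All ring atoms are sp² and supply a p orbital to the ring (each doubly-bonded ring atom is sp² with one p-orbital electron; each sp² =N– keeps its lone pair in-plane and puts one electron into the π system; the boron has an empty p orbital); the conjugation is uninterrupted.
Adding the contributions, 2 × 2 = 4 from the double-bond units + 0 from the B(methyl) atom = 4.
With 4 = 4·1 π electrons, Hückel's rule classifies the planar ring as antiaromatic.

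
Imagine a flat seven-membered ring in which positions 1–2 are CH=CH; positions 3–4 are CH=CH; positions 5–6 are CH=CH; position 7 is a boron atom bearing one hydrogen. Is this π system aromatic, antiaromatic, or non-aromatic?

All ring atoms are sp² and supply a p orbital to the ring (each doubly-bonded ring atom is sp² with one p-orbital electron; the boron has an empty p orbital); the conjugation is uninterrupted.
Tallying contributions gives 3 × 2 = 6 from the double-bond units + 0 from the BH atom = 6.
That gives a 4n+2 count (6, n = 1).

Aromatic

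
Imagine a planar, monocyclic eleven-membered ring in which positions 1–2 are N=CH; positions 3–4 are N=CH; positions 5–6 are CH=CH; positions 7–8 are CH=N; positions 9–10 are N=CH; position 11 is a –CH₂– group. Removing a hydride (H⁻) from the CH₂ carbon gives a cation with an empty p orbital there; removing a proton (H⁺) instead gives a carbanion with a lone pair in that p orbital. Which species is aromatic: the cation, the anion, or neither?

The cation

Both ions have a continuous loop of p orbitals — each ring atom is sp².
Cation: 5 × 2 + 0 = 10 π electrons → 4(2)+2, aromatic.
Anion: 5 × 2 + 2 = 12 π electrons → 4(3), antiaromatic.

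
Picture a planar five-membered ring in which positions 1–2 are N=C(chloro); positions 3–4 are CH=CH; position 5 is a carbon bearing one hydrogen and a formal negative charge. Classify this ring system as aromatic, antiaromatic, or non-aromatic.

Check conjugation: the double-bond atoms are sp², each contributing one p electron; each sp² =N– keeps its lone pair in-plane and puts one electron into the π system; the carbanion's lone pair occupies the p orbital — every position has a p orbital, so the cyclic π system is continuous.
Adding the contributions, 2 × 2 = 4 from the double-bond units + 2 from the CH(-) atom = 6.
With 6 π electrons (n = 1), the Hückel 4n+2 condition holds.

Aromatic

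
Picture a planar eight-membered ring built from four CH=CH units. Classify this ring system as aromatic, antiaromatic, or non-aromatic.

The p orbitals form a continuous loop: every atom in a ring double bond is sp² and brings one electron to the p orbital. The ring is fully conjugated.
Tallying contributions gives 4 × 2 = 8 from the 4 double-bond units.
A 4n π count (8, n = 2) in a planar conjugated ring means antiaromatic.
(The species described is cyclooctatetraene.)

Antiaromatic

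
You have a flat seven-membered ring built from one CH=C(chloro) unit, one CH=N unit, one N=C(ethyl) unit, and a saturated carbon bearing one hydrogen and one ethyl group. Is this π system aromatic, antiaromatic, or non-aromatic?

The CH(ethyl) carbon is saturated: that saturated carbon is sp³ and has no p orbital in the ring π system. Conjugation is not continuous around the ring.
Without a continuous loop of overlapping p orbitals the Hückel electron count never comes into play.

Non-aromatic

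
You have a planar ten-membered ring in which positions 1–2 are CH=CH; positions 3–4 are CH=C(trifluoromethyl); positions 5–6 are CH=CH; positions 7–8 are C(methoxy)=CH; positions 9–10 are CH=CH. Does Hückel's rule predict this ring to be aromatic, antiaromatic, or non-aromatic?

The p orbitals form a continuous loop: each doubly-bonded ring atom is sp² with one p-orbital electron. The ring is fully conjugated.
π-electron count: 5 × 2 = 10 from the 5 double-bond units.
That gives a 4n+2 count (10, n = 2).

Aromatic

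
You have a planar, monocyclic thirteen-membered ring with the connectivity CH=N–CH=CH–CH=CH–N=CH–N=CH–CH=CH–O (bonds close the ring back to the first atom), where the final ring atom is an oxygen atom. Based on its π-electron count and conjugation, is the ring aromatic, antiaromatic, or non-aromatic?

Aromatic

Check conjugation: every atom in a ring double bond is sp² and brings one electron to the p orbital; each =N– nitrogen is pyridine-type (lone pair in the sp² plane, one electron in the p orbital); the oxygen donates one lone pair from its p orbital — every position has a p orbital, so the cyclic π system is continuous.
Adding the contributions, 6 × 2 = 12 from the double-bond units + 2 from the O atom = 14.
With 14 π electrons (n = 3), the Hückel 4n+2 condition holds.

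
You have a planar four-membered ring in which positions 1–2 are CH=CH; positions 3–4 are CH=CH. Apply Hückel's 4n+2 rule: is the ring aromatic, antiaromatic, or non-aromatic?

Antiaromatic

Every ring atom contributes a p orbital perpendicular to the ring (each doubly-bonded ring atom is sp² with one p-orbital electron), so the π system is cyclic and fully conjugated.
π-electron count: 2 × 2 = 4 from the 2 double-bond units.
4 is a 4n count (n = 1), so the planar conjugated ring is antiaromatic.
This is cyclobutadiene.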